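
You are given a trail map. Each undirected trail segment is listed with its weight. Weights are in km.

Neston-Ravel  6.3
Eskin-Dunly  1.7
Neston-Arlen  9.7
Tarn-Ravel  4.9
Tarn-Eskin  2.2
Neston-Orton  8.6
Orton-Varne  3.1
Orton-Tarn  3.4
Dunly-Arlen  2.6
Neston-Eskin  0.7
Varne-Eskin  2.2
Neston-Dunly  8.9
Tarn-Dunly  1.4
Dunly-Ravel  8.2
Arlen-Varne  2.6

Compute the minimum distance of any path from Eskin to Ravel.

7 km

Shortest distances from Eskin:
Eskin: 0
Neston: 0.7  (via Eskin)
Dunly: 1.7  (via Eskin)
Varne: 2.2  (via Eskin)
Tarn: 2.2  (via Eskin)
Arlen: 4.3  (via Dunly)
Orton: 5.3  (via Varne)
Ravel: 7  (via Neston)
Shortest route: Eskin–Neston–Ravel = 7 km.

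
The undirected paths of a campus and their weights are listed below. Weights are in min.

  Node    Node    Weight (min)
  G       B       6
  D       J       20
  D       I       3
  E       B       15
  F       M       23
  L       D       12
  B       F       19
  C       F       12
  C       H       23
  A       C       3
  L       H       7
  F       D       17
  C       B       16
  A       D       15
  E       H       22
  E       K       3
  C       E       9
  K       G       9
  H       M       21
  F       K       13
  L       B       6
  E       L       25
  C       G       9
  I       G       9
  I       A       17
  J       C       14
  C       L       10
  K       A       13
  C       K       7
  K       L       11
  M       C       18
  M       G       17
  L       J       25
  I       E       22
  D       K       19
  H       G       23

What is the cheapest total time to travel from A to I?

17 min

Compare a few routes:
A → I: 17 = 17
A → D → I: 15+3 = 18
Cheapest is A → I at 17 min.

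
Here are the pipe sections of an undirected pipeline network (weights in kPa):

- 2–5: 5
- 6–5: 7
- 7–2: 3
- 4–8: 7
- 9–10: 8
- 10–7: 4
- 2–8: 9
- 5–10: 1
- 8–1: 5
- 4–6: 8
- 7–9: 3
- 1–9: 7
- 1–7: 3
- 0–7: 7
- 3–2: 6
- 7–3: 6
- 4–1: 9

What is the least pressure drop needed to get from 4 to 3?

Candidate routes:
4 → 1 → 7 → 2 → 3: 9+3+3+6 = 21
4 → 1 → 7 → 3: 9+3+6 = 18
The minimum is 18 kPa via 4 → 1 → 7 → 3.

18 kPa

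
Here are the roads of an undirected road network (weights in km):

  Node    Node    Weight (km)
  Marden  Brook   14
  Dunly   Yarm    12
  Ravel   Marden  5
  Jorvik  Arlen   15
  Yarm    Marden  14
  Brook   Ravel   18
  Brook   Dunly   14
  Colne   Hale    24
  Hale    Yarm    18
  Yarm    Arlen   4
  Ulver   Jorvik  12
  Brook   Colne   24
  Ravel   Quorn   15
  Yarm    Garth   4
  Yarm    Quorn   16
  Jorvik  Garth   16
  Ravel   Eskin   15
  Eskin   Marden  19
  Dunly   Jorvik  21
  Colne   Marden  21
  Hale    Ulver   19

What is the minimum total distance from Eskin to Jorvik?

52 km

Shortest distances from Eskin:
Eskin: 0
Ravel: 15  (via Eskin)
Marden: 19  (via Eskin)
Quorn: 30  (via Ravel)
Brook: 33  (via Ravel)
Yarm: 33  (via Marden)
Garth: 37  (via Yarm)
Arlen: 37  (via Yarm)
Colne: 40  (via Marden)
Dunly: 45  (via Yarm)
Hale: 51  (via Yarm)
Jorvik: 52  (via Arlen)
Shortest route: Eskin → Marden → Yarm → Arlen → Jorvik = 52 km.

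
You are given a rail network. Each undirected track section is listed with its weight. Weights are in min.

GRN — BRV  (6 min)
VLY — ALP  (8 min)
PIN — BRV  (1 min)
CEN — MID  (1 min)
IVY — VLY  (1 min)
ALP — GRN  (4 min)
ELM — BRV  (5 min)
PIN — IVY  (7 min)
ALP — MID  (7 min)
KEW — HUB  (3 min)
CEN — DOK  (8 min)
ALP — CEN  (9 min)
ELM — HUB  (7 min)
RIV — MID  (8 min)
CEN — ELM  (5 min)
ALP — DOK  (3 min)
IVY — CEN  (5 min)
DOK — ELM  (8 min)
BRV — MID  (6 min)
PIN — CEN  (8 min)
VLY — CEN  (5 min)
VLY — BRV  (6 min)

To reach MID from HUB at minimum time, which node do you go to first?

Compare a few routes:
HUB - ELM - CEN - MID: 7+5+1 = 13
HUB - ELM - BRV - MID: 7+5+6 = 18
HUB - ELM - BRV - PIN - CEN - MID: 7+5+1+8+1 = 22
The minimum is 13 min via HUB - ELM - CEN - MID.
So from HUB the first move is to ELM.

ELM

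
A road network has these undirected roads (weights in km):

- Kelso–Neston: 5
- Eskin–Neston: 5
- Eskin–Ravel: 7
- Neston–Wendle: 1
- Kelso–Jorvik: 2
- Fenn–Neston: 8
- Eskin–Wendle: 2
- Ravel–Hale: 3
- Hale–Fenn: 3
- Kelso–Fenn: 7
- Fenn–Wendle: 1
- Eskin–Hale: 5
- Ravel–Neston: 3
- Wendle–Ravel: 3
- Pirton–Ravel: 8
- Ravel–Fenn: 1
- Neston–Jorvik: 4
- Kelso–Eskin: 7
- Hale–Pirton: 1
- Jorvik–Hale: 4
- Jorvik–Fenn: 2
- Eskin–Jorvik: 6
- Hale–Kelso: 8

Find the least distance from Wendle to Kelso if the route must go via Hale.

10 km

Shortest Wendle→Hale: Wendle → Fenn → Hale = 4
Shortest Hale→Kelso: Hale → Jorvik → Kelso = 6
Total via Hale: 4 + 6 = 10 km.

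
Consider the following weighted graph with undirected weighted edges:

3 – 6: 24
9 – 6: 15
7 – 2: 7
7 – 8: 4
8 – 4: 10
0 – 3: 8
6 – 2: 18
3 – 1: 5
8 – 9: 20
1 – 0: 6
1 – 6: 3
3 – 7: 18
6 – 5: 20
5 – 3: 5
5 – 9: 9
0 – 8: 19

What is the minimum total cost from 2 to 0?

27

Running Dijkstra from 2:
2: 0
7: 7  (via 2)
8: 11  (via 7)
6: 18  (via 2)
1: 21  (via 6)
4: 21  (via 8)
3: 25  (via 7)
0: 27  (via 1)
Shortest route: 2 → 6 → 1 → 0 = 27.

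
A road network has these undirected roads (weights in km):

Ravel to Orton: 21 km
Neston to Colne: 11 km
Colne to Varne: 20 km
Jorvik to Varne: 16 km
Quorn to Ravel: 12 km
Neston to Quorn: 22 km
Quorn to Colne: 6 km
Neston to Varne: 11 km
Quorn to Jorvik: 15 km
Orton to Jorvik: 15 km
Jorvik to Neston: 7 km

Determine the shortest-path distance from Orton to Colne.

Running Dijkstra from Orton:
Orton: 0
Jorvik: 15  (via Orton)
Ravel: 21  (via Orton)
Neston: 22  (via Jorvik)
Quorn: 30  (via Jorvik)
Varne: 31  (via Jorvik)
Colne: 33  (via Neston)
Shortest route: Orton → Jorvik → Neston → Colne = 33 km.

33 km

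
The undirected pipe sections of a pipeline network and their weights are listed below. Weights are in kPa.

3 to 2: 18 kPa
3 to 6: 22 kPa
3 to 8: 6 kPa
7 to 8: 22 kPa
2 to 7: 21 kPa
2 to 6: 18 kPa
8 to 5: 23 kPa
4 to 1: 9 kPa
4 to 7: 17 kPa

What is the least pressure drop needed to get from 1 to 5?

71 kPa

Enumerating some paths:
1–4–7–2–3–8–5: 9+17+21+18+6+23 = 94
1–4–7–8–5: 9+17+22+23 = 71
Cheapest is 1–4–7–8–5 at 71 kPa.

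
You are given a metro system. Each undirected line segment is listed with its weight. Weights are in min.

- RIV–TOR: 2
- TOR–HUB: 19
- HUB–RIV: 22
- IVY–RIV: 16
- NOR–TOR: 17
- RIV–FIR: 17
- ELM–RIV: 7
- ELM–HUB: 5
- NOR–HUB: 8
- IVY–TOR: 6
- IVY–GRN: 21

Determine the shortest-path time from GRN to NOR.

44 min

Running Dijkstra from GRN:
GRN: 0
IVY: 21  (via GRN)
TOR: 27  (via IVY)
RIV: 29  (via TOR)
ELM: 36  (via RIV)
HUB: 41  (via ELM)
NOR: 44  (via TOR)
Shortest route: GRN–IVY–TOR–NOR = 44 min.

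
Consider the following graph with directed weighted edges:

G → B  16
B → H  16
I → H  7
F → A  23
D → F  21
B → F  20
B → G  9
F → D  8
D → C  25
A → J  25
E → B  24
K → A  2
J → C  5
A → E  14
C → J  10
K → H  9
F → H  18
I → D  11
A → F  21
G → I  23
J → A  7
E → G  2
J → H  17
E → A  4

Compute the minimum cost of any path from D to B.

74

Shortest distances from D:
D: 0
F: 21  (via D)
C: 25  (via D)
J: 35  (via C)
H: 39  (via F)
A: 42  (via J)
E: 56  (via A)
G: 58  (via E)
B: 74  (via G)
Shortest route: D → C → J → A → E → G → B = 74.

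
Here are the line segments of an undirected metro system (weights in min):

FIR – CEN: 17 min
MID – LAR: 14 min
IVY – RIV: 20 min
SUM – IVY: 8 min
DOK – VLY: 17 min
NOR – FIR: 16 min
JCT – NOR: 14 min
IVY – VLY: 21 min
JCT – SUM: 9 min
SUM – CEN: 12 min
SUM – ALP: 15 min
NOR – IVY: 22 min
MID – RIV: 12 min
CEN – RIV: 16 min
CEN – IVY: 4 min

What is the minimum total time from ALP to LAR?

Settle nodes by increasing distance from ALP:
ALP: 0
SUM: 15  (via ALP)
IVY: 23  (via SUM)
JCT: 24  (via SUM)
CEN: 27  (via SUM)
NOR: 38  (via JCT)
RIV: 43  (via IVY)
FIR: 44  (via CEN)
VLY: 44  (via IVY)
MID: 55  (via RIV)
DOK: 61  (via VLY)
LAR: 69  (via MID)
Shortest route: ALP → SUM → IVY → RIV → MID → LAR = 69 min.

69 min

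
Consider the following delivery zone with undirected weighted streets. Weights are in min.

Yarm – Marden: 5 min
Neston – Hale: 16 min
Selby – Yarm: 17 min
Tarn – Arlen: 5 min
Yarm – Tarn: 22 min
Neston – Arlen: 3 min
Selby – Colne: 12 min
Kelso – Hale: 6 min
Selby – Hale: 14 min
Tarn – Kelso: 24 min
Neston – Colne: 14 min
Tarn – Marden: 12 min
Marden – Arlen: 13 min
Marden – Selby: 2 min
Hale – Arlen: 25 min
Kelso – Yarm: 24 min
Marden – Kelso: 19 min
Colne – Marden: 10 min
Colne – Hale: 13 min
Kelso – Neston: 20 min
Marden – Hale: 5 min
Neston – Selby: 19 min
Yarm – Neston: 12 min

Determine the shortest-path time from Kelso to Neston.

20 min

Candidate routes:
Kelso → Hale → Neston: 6+16 = 22
Kelso → Neston: 20 = 20
Kelso → Hale → Marden → Arlen → Neston: 6+5+13+3 = 27
Cheapest is Kelso → Neston at 20 min.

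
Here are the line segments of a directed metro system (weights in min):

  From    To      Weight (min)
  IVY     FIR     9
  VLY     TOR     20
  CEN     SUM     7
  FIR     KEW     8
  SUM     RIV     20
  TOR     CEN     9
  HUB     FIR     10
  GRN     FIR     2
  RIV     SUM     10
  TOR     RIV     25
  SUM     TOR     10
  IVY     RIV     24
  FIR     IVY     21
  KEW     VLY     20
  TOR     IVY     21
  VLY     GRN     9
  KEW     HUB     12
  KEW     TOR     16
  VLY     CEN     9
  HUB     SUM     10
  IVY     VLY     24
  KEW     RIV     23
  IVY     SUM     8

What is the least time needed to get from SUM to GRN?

Candidate routes:
SUM → TOR → IVY → VLY → GRN: 10+21+24+9 = 64
SUM → TOR → IVY → FIR → KEW → VLY → GRN: 10+21+9+8+20+9 = 77
The minimum is 64 min via SUM → TOR → IVY → VLY → GRN.

64 min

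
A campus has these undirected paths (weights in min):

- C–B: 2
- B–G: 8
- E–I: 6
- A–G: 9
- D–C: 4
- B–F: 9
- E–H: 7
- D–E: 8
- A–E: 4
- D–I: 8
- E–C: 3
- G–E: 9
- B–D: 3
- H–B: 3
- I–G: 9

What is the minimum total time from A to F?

18 min

Compare a few routes:
A - E - C - D - B - F: 4+3+4+3+9 = 23
A - E - C - B - F: 4+3+2+9 = 18
A - E - H - B - F: 4+7+3+9 = 23
Cheapest is A - E - C - B - F at 18 min.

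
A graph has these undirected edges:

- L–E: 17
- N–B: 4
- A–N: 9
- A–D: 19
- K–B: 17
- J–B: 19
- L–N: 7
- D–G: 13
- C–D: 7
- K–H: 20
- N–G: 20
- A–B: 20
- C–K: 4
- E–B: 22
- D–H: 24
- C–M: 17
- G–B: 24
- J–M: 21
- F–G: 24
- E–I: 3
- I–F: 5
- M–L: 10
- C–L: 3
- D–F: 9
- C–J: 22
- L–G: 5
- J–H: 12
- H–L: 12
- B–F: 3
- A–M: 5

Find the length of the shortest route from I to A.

Compare a few routes:
I → F → D → A: 5+9+19 = 33
I → F → B → A: 5+3+20 = 28
I → F → B → N → A: 5+3+4+9 = 21
I → F → B → N → L → M → A: 5+3+4+7+10+5 = 34
The minimum is 21 via I → F → B → N → A.

21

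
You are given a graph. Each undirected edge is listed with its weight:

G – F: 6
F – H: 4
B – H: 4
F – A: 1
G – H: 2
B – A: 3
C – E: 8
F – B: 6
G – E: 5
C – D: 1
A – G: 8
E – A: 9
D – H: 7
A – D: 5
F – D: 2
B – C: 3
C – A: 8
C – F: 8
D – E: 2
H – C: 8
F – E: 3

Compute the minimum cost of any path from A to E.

Shortest distances from A:
A: 0
F: 1  (via A)
B: 3  (via A)
D: 3  (via F)
C: 4  (via D)
E: 4  (via F)
Shortest route: A–F–E = 4.

4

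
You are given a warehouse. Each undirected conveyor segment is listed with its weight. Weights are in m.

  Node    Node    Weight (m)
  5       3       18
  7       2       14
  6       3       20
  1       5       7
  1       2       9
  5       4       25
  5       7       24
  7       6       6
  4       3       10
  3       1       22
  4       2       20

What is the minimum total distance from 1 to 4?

29 m

Settle nodes by increasing distance from 1:
1: 0
5: 7  (via 1)
2: 9  (via 1)
3: 22  (via 1)
7: 23  (via 2)
4: 29  (via 2)
Shortest route: 1–2–4 = 29 m.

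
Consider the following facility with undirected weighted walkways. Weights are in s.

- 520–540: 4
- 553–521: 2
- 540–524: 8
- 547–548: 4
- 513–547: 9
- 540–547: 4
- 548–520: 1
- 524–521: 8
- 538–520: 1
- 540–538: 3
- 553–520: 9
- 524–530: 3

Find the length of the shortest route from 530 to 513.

24 s

Shortest distances from 530:
530: 0
524: 3  (via 530)
540: 11  (via 524)
521: 11  (via 524)
553: 13  (via 521)
538: 14  (via 540)
547: 15  (via 540)
520: 15  (via 540)
548: 16  (via 520)
513: 24  (via 547)
Shortest route: 530 → 524 → 540 → 547 → 513 = 24 s.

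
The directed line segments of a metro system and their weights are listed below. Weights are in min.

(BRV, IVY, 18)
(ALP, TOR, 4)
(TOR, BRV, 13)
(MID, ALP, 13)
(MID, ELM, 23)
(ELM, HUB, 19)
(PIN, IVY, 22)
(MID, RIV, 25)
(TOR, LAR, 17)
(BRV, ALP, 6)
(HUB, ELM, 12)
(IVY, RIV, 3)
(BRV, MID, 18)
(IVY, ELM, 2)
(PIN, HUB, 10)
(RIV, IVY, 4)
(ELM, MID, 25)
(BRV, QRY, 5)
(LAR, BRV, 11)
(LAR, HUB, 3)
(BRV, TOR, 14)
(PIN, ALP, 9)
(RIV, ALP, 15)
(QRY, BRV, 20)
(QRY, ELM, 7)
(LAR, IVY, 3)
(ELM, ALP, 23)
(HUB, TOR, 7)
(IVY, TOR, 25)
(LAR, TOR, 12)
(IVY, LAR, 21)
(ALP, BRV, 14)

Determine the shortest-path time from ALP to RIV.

Settle nodes by increasing distance from ALP:
ALP: 0
TOR: 4  (via ALP)
BRV: 14  (via ALP)
QRY: 19  (via BRV)
LAR: 21  (via TOR)
HUB: 24  (via LAR)
IVY: 24  (via LAR)
ELM: 26  (via QRY)
RIV: 27  (via IVY)
Shortest route: ALP → TOR → LAR → IVY → RIV = 27 min.

27 min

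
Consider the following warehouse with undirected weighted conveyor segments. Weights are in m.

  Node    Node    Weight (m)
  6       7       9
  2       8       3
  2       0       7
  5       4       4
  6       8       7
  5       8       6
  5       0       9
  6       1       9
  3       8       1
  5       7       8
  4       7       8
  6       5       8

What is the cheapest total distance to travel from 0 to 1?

26 m

Enumerating some paths:
0 → 5 → 6 → 1: 9+8+9 = 26
0 → 5 → 8 → 6 → 1: 9+6+7+9 = 31
The minimum is 26 m via 0 → 5 → 6 → 1.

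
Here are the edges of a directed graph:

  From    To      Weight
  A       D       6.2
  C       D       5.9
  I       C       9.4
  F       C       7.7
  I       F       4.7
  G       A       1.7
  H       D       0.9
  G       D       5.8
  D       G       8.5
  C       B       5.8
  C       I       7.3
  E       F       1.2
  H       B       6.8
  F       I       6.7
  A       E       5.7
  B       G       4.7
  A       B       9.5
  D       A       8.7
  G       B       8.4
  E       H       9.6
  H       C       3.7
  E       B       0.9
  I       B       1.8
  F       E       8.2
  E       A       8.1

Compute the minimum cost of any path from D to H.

Enumerating some paths:
D - G - A - E - H: 8.5+1.7+5.7+9.6 = 25.5
D - A - E - H: 8.7+5.7+9.6 = 24
The minimum is 24 via D - A - E - H.

24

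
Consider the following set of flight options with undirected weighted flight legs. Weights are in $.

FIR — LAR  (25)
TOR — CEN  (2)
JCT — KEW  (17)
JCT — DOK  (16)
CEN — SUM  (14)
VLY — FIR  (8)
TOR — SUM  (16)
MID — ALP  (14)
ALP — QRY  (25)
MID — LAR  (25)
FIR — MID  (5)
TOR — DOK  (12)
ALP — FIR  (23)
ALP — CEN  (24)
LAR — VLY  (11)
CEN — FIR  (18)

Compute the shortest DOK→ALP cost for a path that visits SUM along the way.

Best DOK to SUM: DOK → TOR → SUM costing 28
Shortest SUM→ALP: SUM → CEN → ALP = 38
Total via SUM: 28 + 38 = $66.

$66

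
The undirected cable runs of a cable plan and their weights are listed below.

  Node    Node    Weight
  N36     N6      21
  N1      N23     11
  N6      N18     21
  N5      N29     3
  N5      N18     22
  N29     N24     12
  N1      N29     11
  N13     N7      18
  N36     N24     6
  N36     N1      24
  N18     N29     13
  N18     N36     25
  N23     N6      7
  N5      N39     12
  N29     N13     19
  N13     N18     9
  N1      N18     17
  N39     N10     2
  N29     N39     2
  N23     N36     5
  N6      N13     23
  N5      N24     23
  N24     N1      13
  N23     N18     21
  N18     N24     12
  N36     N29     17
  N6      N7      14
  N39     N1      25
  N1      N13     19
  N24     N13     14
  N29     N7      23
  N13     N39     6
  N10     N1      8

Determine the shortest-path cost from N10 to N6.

Settle nodes by increasing distance from N10:
N10: 0
N39: 2  (via N10)
N29: 4  (via N39)
N5: 7  (via N29)
N1: 8  (via N10)
N13: 8  (via N39)
N24: 16  (via N29)
N18: 17  (via N29)
N23: 19  (via N1)
N36: 21  (via N29)
N6: 26  (via N23)
Shortest route: N10–N1–N23–N6 = 26.

26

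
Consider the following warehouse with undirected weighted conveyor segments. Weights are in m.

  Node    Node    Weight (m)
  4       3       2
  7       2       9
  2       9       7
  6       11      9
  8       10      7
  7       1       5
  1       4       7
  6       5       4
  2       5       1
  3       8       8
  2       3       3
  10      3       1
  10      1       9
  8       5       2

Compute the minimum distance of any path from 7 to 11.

23 m

Candidate routes:
7 → 2 → 5 → 6 → 11: 9+1+4+9 = 23
7 → 1 → 4 → 3 → 2 → 5 → 6 → 11: 5+7+2+3+1+4+9 = 31
The minimum is 23 m via 7 → 2 → 5 → 6 → 11.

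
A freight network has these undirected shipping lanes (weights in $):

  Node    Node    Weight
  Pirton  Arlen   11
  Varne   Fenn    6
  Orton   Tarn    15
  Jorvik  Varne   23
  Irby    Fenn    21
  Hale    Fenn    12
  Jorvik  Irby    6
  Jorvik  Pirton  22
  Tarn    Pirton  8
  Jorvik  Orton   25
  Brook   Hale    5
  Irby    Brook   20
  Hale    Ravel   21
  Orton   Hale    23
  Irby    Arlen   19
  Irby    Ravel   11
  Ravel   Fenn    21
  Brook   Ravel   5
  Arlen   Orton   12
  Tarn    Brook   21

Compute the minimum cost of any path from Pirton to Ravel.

Candidate routes:
Pirton–Jorvik–Irby–Ravel: 22+6+11 = 39
Pirton–Tarn–Brook–Ravel: 8+21+5 = 34
Pirton–Jorvik–Irby–Brook–Ravel: 22+6+20+5 = 53
Pirton–Arlen–Irby–Ravel: 11+19+11 = 41
Cheapest is Pirton–Tarn–Brook–Ravel at $34.

$34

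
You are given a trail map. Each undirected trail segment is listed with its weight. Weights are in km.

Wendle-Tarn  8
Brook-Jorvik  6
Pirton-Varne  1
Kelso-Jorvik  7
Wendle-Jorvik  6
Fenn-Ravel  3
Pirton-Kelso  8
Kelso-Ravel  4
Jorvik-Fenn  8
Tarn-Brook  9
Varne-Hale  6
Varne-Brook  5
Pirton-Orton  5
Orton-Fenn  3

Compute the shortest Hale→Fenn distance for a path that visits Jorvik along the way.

25 km

Shortest Hale→Jorvik: Hale–Varne–Brook–Jorvik = 17
Shortest Jorvik→Fenn: Jorvik–Fenn = 8
Total via Jorvik: 17 + 8 = 25 km.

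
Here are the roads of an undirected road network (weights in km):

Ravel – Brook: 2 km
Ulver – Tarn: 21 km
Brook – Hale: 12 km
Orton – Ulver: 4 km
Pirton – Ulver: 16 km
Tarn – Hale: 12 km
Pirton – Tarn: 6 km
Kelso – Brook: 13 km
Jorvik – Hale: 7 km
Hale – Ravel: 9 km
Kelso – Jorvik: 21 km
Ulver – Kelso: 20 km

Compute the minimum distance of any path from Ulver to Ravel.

35 km

Shortest distances from Ulver:
Ulver: 0
Orton: 4  (via Ulver)
Pirton: 16  (via Ulver)
Kelso: 20  (via Ulver)
Tarn: 21  (via Ulver)
Brook: 33  (via Kelso)
Hale: 33  (via Tarn)
Ravel: 35  (via Brook)
Shortest route: Ulver → Kelso → Brook → Ravel = 35 km.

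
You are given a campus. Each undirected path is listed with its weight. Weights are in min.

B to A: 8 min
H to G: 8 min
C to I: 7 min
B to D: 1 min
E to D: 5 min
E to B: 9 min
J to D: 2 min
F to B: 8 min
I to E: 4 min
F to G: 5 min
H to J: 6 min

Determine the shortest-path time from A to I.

Running Dijkstra from A:
A: 0
B: 8  (via A)
D: 9  (via B)
J: 11  (via D)
E: 14  (via D)
F: 16  (via B)
H: 17  (via J)
I: 18  (via E)
Shortest route: A–B–D–E–I = 18 min.

18 min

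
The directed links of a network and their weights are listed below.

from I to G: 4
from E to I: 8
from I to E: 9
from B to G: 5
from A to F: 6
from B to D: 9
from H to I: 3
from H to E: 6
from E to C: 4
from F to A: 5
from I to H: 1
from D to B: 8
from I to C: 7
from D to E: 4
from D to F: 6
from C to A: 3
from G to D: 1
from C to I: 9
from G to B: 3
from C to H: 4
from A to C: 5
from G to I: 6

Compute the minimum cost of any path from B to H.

12

Enumerating some paths:
B → G → D → E → C → H: 5+1+4+4+4 = 18
B → G → I → H: 5+6+1 = 12
The minimum is 12 via B → G → I → H.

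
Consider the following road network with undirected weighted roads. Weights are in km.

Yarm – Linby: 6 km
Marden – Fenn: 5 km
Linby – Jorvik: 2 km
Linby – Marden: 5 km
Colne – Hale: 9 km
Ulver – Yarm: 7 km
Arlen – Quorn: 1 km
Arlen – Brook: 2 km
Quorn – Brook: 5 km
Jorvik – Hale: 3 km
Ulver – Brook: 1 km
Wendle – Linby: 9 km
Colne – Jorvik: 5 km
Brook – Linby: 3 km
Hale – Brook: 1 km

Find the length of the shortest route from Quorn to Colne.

12 km

Candidate routes:
Quorn - Arlen - Brook - Hale - Jorvik - Colne: 1+2+1+3+5 = 12
Quorn - Arlen - Brook - Hale - Colne: 1+2+1+9 = 13
The minimum is 12 km via Quorn - Arlen - Brook - Hale - Jorvik - Colne.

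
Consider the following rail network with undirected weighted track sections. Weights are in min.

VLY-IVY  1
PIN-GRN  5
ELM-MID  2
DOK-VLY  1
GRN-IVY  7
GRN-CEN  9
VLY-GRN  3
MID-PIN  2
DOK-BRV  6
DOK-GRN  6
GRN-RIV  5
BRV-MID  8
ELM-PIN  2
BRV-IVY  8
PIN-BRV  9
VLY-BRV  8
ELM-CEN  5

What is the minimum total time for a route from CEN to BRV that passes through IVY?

Best CEN to IVY: CEN–GRN–VLY–IVY costing 13
Shortest IVY→BRV: IVY–BRV = 8
Total via IVY: 13 + 8 = 21 min.

21 min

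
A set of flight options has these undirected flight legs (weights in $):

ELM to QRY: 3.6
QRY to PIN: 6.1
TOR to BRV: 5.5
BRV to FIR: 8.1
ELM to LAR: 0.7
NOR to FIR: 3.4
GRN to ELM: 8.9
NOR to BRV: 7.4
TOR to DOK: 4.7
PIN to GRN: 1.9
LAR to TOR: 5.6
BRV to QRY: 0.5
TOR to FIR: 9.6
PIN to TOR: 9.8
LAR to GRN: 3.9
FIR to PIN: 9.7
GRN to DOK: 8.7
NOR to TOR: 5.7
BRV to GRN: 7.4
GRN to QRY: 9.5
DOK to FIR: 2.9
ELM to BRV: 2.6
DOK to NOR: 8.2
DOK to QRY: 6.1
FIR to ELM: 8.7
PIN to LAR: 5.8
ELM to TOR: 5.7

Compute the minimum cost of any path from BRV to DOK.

$6.6

Compare a few routes:
BRV - TOR - DOK: 5.5+4.7 = 10.2
BRV - QRY - DOK: 0.5+6.1 = 6.6
BRV - FIR - DOK: 8.1+2.9 = 11
Cheapest is BRV - QRY - DOK at $6.6.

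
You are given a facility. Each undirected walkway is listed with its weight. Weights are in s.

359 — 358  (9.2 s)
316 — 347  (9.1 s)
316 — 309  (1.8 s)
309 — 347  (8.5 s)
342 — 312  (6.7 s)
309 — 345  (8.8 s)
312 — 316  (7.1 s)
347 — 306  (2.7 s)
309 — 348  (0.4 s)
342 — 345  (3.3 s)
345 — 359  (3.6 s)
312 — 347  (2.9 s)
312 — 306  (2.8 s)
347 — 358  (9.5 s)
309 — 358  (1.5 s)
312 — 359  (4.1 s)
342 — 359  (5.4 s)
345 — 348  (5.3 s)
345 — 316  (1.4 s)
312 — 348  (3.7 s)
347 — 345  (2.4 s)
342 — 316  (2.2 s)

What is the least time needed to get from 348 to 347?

Enumerating some paths:
348 - 309 - 316 - 345 - 347: 0.4+1.8+1.4+2.4 = 6
348 - 309 - 347: 0.4+8.5 = 8.9
348 - 312 - 347: 3.7+2.9 = 6.6
348 - 345 - 347: 5.3+2.4 = 7.7
The minimum is 6 s via 348 - 309 - 316 - 345 - 347.

6 s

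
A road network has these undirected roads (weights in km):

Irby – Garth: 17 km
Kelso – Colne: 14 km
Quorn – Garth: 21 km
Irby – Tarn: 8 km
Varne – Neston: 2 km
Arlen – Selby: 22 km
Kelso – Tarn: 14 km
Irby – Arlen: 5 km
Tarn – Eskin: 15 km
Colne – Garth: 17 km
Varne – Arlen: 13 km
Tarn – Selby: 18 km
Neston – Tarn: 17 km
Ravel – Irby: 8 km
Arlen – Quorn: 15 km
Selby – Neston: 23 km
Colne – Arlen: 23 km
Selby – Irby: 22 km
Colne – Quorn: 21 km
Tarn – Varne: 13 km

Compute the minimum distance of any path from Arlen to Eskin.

Compare a few routes:
Arlen - Varne - Tarn - Eskin: 13+13+15 = 41
Arlen - Varne - Neston - Tarn - Eskin: 13+2+17+15 = 47
Arlen - Irby - Tarn - Eskin: 5+8+15 = 28
The minimum is 28 km via Arlen - Irby - Tarn - Eskin.

28 km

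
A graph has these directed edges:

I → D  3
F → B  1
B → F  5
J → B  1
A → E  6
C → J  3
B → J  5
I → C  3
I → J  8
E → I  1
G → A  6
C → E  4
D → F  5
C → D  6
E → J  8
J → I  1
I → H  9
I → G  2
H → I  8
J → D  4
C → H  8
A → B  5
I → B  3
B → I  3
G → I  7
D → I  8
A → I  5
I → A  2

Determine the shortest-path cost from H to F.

16

Running Dijkstra from H:
H: 0
I: 8  (via H)
A: 10  (via I)
G: 10  (via I)
B: 11  (via I)
C: 11  (via I)
D: 11  (via I)
J: 14  (via C)
E: 15  (via C)
F: 16  (via B)
Shortest route: H → I → B → F = 16.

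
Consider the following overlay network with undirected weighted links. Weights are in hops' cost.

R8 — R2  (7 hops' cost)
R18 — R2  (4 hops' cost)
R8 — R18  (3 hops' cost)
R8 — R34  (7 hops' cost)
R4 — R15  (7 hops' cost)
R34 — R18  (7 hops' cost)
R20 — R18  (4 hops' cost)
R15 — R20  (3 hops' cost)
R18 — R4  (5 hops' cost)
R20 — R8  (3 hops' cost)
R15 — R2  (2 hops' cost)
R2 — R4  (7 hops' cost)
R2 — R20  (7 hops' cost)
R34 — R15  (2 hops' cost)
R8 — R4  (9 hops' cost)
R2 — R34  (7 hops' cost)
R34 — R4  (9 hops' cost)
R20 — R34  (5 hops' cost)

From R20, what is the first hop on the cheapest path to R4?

Compare a few routes:
R20–R15–R4: 3+7 = 10
R20–R18–R4: 4+5 = 9
The minimum is 9 hops' cost via R20–R18–R4.
So from R20 the first move is to R18.

R18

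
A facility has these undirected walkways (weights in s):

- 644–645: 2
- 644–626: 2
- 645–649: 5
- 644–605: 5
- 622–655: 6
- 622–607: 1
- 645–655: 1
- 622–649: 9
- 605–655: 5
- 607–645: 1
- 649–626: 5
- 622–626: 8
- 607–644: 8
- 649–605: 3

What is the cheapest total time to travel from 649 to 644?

7 s

Shortest distances from 649:
649: 0
605: 3  (via 649)
645: 5  (via 649)
626: 5  (via 649)
607: 6  (via 645)
655: 6  (via 645)
622: 7  (via 607)
644: 7  (via 645)
Shortest route: 649 → 645 → 644 = 7 s.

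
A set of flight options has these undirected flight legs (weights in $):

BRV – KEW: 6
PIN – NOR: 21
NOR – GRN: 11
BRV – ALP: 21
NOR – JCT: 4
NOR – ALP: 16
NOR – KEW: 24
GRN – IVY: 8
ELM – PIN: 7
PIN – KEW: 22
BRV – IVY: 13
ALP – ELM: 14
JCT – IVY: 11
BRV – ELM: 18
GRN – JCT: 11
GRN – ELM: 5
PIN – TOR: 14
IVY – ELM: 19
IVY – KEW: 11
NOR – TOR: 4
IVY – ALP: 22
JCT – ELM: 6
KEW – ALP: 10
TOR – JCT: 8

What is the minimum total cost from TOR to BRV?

Compare a few routes:
TOR–JCT–ELM–BRV: 8+6+18 = 32
TOR–NOR–KEW–BRV: 4+24+6 = 34
TOR–NOR–ALP–KEW–BRV: 4+16+10+6 = 36
Cheapest is TOR–JCT–ELM–BRV at $32.

$32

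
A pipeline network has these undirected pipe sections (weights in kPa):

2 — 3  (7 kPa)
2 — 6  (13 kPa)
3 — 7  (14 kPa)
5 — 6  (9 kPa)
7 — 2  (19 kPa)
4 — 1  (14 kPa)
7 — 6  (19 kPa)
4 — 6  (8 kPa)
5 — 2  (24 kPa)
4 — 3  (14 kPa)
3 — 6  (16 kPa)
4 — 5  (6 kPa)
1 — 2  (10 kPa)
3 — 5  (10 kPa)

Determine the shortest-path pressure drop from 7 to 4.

27 kPa

Candidate routes:
7 - 6 - 4: 19+8 = 27
7 - 3 - 4: 14+14 = 28
7 - 3 - 5 - 4: 14+10+6 = 30
7 - 6 - 5 - 4: 19+9+6 = 34
Cheapest is 7 - 6 - 4 at 27 kPa.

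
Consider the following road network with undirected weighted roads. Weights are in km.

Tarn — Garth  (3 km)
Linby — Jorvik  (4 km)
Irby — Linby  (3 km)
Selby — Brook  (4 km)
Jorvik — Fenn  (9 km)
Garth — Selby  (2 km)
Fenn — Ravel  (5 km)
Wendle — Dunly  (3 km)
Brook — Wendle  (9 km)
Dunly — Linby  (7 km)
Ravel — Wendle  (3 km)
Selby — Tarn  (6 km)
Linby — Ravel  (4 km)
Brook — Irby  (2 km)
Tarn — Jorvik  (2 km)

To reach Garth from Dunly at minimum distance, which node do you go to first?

Linby

Compare a few routes:
Dunly - Linby - Jorvik - Tarn - Garth: 7+4+2+3 = 16
Dunly - Linby - Irby - Brook - Selby - Garth: 7+3+2+4+2 = 18
Cheapest is Dunly - Linby - Jorvik - Tarn - Garth at 16 km.
So from Dunly the first move is to Linby.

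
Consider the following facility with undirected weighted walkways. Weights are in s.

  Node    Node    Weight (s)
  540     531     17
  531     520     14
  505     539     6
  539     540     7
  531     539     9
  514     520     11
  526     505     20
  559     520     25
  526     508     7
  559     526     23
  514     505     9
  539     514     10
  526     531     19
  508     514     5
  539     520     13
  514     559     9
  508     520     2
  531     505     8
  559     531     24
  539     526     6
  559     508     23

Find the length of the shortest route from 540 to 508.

Enumerating some paths:
540–539–520–508: 7+13+2 = 22
540–539–526–508: 7+6+7 = 20
540–539–514–508: 7+10+5 = 22
The minimum is 20 s via 540–539–526–508.

20 s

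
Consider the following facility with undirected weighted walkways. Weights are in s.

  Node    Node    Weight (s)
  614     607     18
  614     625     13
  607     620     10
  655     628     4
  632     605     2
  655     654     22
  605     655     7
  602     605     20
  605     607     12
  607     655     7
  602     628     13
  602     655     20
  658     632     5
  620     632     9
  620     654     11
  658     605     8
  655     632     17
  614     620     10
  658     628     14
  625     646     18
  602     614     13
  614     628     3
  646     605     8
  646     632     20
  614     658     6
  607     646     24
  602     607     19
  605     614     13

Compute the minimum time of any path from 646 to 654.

Enumerating some paths:
646 → 605 → 632 → 620 → 654: 8+2+9+11 = 30
646 → 632 → 620 → 654: 20+9+11 = 40
646 → 605 → 607 → 620 → 654: 8+12+10+11 = 41
646 → 605 → 655 → 654: 8+7+22 = 37
Cheapest is 646 → 605 → 632 → 620 → 654 at 30 s.

30 s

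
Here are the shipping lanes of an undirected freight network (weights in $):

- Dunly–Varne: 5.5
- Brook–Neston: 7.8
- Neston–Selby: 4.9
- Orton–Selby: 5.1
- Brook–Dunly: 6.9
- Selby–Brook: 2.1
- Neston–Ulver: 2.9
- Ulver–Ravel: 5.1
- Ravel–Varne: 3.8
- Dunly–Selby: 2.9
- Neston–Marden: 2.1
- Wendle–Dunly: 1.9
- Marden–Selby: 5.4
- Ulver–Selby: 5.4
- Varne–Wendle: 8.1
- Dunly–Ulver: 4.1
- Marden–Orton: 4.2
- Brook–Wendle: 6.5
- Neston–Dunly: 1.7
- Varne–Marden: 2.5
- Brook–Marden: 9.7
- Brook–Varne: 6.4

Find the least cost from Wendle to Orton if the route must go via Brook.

Shortest Wendle→Brook: Wendle–Brook = 6.5
Best Brook to Orton: Brook–Selby–Orton costing 7.2
Total via Brook: 6.5 + 7.2 = $13.7.

$13.7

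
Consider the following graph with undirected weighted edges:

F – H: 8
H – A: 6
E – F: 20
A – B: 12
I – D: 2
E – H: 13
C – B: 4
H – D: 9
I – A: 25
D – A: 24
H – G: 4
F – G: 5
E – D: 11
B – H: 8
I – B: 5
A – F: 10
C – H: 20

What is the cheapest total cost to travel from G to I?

Shortest distances from G:
G: 0
H: 4  (via G)
F: 5  (via G)
A: 10  (via H)
B: 12  (via H)
D: 13  (via H)
I: 15  (via D)
Shortest route: G–H–D–I = 15.

15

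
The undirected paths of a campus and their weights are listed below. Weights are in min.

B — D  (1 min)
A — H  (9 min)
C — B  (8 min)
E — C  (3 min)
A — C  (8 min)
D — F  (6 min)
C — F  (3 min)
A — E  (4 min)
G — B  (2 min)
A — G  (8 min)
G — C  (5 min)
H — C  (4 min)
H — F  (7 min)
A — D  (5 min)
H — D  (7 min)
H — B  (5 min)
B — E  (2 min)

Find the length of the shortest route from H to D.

6 min

Settle nodes by increasing distance from H:
H: 0
C: 4  (via H)
B: 5  (via H)
D: 6  (via B)
Shortest route: H → B → D = 6 min.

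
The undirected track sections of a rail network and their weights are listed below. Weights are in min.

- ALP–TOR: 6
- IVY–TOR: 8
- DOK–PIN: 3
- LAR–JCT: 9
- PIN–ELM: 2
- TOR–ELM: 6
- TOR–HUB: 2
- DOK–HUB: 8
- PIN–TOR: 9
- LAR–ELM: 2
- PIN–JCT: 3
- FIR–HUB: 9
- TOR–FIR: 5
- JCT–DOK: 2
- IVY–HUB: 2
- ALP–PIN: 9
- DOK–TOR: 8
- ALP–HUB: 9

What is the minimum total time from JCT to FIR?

15 min

Running Dijkstra from JCT:
JCT: 0
DOK: 2  (via JCT)
PIN: 3  (via JCT)
ELM: 5  (via PIN)
LAR: 7  (via ELM)
HUB: 10  (via DOK)
TOR: 10  (via DOK)
IVY: 12  (via HUB)
ALP: 12  (via PIN)
FIR: 15  (via TOR)
Shortest route: JCT–DOK–TOR–FIR = 15 min.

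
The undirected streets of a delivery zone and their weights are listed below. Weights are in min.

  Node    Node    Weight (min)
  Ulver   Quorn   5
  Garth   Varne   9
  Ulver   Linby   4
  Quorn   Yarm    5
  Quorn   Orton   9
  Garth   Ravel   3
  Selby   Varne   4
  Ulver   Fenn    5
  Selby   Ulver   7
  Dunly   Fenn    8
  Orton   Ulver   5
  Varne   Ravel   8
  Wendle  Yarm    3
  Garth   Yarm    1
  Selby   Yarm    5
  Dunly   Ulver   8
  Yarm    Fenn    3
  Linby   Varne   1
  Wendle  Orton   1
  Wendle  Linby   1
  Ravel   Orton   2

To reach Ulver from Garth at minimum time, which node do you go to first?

Yarm

Compare a few routes:
Garth–Yarm–Wendle–Orton–Ulver: 1+3+1+5 = 10
Garth–Yarm–Fenn–Ulver: 1+3+5 = 9
Garth–Ravel–Orton–Wendle–Linby–Ulver: 3+2+1+1+4 = 11
Garth–Ravel–Orton–Ulver: 3+2+5 = 10
Cheapest is Garth–Yarm–Fenn–Ulver at 9 min.
So from Garth the first move is to Yarm.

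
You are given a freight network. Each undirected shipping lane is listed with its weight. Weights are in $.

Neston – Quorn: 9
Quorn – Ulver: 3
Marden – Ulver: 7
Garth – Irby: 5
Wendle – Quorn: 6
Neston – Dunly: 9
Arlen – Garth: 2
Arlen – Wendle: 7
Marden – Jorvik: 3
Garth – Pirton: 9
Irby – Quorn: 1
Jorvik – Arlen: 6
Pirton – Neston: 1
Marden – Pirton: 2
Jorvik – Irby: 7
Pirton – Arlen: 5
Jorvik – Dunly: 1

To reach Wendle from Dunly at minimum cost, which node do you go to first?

Enumerating some paths:
Dunly - Jorvik - Irby - Quorn - Wendle: 1+7+1+6 = 15
Dunly - Jorvik - Arlen - Wendle: 1+6+7 = 14
Dunly - Jorvik - Marden - Pirton - Arlen - Wendle: 1+3+2+5+7 = 18
The minimum is $14 via Dunly - Jorvik - Arlen - Wendle.
So from Dunly the first move is to Jorvik.

Jorvik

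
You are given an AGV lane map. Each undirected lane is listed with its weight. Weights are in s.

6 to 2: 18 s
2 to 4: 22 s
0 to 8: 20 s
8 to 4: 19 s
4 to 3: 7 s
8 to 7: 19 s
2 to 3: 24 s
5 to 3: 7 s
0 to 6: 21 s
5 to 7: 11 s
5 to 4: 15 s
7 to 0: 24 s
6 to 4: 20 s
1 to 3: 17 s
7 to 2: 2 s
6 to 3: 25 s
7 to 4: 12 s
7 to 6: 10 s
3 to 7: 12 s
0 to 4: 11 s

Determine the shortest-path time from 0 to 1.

35 s

Candidate routes:
0 → 4 → 5 → 3 → 1: 11+15+7+17 = 50
0 → 4 → 3 → 1: 11+7+17 = 35
0 → 4 → 7 → 3 → 1: 11+12+12+17 = 52
The minimum is 35 s via 0 → 4 → 3 → 1.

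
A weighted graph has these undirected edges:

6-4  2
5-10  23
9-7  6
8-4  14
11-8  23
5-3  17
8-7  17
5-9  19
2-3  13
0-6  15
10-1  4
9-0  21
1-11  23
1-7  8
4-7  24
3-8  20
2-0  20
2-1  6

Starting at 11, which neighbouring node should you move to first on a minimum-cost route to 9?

1

Compare a few routes:
11 - 8 - 4 - 7 - 9: 23+14+24+6 = 67
11 - 1 - 7 - 9: 23+8+6 = 37
11 - 8 - 7 - 9: 23+17+6 = 46
Cheapest is 11 - 1 - 7 - 9 at 37.
So from 11 the first move is to 1.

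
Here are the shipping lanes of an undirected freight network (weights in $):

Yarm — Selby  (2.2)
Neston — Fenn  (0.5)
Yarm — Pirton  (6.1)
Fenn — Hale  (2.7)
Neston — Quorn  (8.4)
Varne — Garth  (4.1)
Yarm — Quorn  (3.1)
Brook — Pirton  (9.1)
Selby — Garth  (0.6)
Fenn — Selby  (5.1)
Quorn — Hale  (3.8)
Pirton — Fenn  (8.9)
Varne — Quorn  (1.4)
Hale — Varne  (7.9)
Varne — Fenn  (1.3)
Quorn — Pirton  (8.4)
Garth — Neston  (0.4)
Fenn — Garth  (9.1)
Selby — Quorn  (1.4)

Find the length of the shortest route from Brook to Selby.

$17.4

Compare a few routes:
Brook - Pirton - Quorn - Selby: 9.1+8.4+1.4 = 18.9
Brook - Pirton - Yarm - Selby: 9.1+6.1+2.2 = 17.4
Cheapest is Brook - Pirton - Yarm - Selby at $17.4.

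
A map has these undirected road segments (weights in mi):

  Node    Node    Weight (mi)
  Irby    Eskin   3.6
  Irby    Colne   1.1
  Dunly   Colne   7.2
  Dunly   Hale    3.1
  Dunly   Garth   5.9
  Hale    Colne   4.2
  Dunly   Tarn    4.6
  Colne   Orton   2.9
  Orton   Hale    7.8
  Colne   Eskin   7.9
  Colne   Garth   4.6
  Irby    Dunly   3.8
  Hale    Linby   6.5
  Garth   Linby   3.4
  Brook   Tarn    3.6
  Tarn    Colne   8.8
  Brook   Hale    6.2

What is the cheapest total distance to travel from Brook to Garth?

14.1 mi

Running Dijkstra from Brook:
Brook: 0
Tarn: 3.6  (via Brook)
Hale: 6.2  (via Brook)
Dunly: 8.2  (via Tarn)
Colne: 10.4  (via Hale)
Irby: 11.5  (via Colne)
Linby: 12.7  (via Hale)
Orton: 13.3  (via Colne)
Garth: 14.1  (via Dunly)
Shortest route: Brook–Tarn–Dunly–Garth = 14.1 mi.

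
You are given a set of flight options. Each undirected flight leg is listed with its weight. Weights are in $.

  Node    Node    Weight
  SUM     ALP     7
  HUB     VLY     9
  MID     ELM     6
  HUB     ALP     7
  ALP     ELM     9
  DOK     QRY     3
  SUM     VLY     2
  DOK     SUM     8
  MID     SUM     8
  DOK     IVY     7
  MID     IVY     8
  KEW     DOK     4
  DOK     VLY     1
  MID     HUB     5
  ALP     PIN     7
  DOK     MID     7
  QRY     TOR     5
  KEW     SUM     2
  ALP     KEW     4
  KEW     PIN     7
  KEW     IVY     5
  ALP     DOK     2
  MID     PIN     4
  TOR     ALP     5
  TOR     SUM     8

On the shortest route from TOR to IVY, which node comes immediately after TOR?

Candidate routes:
TOR - QRY - DOK - IVY: 5+3+7 = 15
TOR - ALP - DOK - IVY: 5+2+7 = 14
The minimum is $14 via TOR - ALP - DOK - IVY.
So from TOR the first move is to ALP.

ALP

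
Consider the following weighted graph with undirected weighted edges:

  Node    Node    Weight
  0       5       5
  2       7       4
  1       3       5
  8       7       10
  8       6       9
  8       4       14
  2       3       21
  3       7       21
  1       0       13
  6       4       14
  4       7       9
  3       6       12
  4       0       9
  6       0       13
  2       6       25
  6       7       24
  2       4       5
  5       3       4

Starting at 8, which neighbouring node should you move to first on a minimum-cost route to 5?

Compare a few routes:
8 - 6 - 0 - 5: 9+13+5 = 27
8 - 6 - 3 - 5: 9+12+4 = 25
Cheapest is 8 - 6 - 3 - 5 at 25.
So from 8 the first move is to 6.

6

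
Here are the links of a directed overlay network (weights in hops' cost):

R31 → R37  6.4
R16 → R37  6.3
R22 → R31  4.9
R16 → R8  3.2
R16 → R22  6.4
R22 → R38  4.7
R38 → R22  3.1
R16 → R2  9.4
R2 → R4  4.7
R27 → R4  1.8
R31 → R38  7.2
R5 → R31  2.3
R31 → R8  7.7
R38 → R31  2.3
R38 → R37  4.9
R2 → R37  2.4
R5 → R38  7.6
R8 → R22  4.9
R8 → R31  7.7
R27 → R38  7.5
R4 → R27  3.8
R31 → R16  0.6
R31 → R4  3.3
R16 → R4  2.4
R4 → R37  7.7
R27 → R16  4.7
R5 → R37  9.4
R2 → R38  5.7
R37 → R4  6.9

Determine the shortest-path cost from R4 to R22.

Running Dijkstra from R4:
R4: 0
R27: 3.8  (via R4)
R37: 7.7  (via R4)
R16: 8.5  (via R27)
R38: 11.3  (via R27)
R8: 11.7  (via R16)
R31: 13.6  (via R38)
R22: 14.4  (via R38)
Shortest route: R4–R27–R38–R22 = 14.4 hops' cost.

14.4 hops' cost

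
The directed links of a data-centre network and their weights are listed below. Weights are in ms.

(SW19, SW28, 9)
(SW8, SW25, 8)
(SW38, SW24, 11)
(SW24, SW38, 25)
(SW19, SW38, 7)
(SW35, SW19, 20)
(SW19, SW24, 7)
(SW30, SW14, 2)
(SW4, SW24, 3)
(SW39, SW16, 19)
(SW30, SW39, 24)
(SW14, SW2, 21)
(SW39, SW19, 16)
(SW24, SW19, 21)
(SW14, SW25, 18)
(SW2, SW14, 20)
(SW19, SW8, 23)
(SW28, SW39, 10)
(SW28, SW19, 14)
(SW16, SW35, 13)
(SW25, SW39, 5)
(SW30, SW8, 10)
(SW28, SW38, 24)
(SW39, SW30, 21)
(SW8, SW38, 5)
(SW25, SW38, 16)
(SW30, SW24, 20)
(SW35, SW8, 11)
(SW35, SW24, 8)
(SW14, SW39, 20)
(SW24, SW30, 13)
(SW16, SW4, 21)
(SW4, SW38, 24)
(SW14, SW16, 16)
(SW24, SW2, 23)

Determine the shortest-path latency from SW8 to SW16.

Settle nodes by increasing distance from SW8:
SW8: 0
SW38: 5  (via SW8)
SW25: 8  (via SW8)
SW39: 13  (via SW25)
SW24: 16  (via SW38)
SW30: 29  (via SW24)
SW19: 29  (via SW39)
SW14: 31  (via SW30)
SW16: 32  (via SW39)
Shortest route: SW8–SW25–SW39–SW16 = 32 ms.

32 ms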